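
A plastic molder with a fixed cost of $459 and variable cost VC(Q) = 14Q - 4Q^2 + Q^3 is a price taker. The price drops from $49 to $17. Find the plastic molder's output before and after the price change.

AVC = 14 - 4Q + Q^2, minimized at Q = 2 where min AVC = $10. MC = 14 - 8Q + 3Q^2.
At P = $49 ≥ min AVC, set P = MC on the rising branch: Q = 5.
At P = $17 ≥ min AVC, set P = MC: Q = 3. The firm stays open but cuts output.

Output falls from 5 to 3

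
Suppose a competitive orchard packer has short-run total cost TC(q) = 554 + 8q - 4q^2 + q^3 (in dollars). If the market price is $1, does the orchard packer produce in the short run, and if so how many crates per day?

Shut down

Variable cost is VC = 8q - 4q^2 + q^3, so AVC = VC/q = 8 - 4q + q^2 and MC = dTC/dq = 8 - 8q + 3q^2.
AVC hits its minimum where MC = AVC, at q = 2, giving min AVC = 8 - 4·2 + 2^2 = $4.
P = $1 lies below min AVC = $4; no output level covers variable cost.
Shutting down limits the loss to fixed cost, $554.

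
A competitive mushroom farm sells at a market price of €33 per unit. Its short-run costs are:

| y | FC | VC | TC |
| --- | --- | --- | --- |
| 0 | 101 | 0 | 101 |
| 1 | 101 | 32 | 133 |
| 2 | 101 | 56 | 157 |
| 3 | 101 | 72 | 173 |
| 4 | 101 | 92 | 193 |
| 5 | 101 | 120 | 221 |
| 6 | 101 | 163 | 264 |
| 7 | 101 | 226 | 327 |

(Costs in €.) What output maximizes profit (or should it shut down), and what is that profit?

y = 5; profit = -€56

Tabulate TR − TC: y=0: -101; y=1: -100; y=2: -91; y=3: -74; y=4: -61; y=5: -56; y=6: -66; y=7: -96.
Profit is maximized at y = 5. AVC there is 120/5 = €24 ≤ P, so producing beats shutting down (which would give -€101).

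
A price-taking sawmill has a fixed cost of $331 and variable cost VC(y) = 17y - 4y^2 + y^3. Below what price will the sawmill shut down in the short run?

The shutdown price is the minimum of AVC. VC = 17y - 4y^2 + y^3, so AVC = 17 - 4y + y^2.
At the minimum of AVC, MC = AVC. MC = 17 - 8y + 3y^2; setting MC = AVC gives 2y^2 - 4y = 0, so y = 2. min AVC = 13.
The firm shuts down for any P below $13.

$13 per unit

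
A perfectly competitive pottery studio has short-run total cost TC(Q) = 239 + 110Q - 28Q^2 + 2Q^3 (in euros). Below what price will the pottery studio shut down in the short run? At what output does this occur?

€12 per unit, at Q = 7

Short-run supply begins at min AVC. From VC = 110Q - 28Q^2 + 2Q^3, AVC = 110 - 28Q + 2Q^2.
dAVC/dQ = -28 + 4Q = 0 gives Q = 7. min AVC = 110 - 28·7 + 2·7^2 = 12.
For P < €12 the firm produces nothing.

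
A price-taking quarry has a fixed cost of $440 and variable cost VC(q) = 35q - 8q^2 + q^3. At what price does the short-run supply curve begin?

The shutdown price is the minimum of AVC. VC = 35q - 8q^2 + q^3, so AVC = 35 - 8q + q^2.
dAVC/dq = -8 + 2q = 0 gives q = 4. min AVC = 35 - 8·4 + 4^2 = 19.
For P < $19 the firm produces nothing.

$19 per unit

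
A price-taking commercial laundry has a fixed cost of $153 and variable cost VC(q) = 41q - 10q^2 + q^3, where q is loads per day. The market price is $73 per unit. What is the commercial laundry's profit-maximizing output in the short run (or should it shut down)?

Produce at q = 8

Variable cost is VC = 41q - 10q^2 + q^3, so AVC = VC/q = 41 - 10q + q^2 and MC = dTC/dq = 41 - 20q + 3q^2.
The AVC parabola has its vertex at q = 10/2 = 5, where AVC = 41 - 10·5 + 5^2 = $16.
Since P = $73 ≥ min AVC = $16, price covers variable cost and the firm should produce.
P = MC gives -32 - 20q + 3q^2 = 0, with roots -4/3 and 8. Take the larger (rising MC): q* = 8.
Check: AVC at q = 8 is $25 ≤ P, so revenue covers variable cost.
Profit = P·q − TC = 73·8 − 353 = $231.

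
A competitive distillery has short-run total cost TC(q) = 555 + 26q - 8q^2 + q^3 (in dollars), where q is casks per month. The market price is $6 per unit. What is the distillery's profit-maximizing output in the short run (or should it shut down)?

Shut down

Variable cost is VC = 26q - 8q^2 + q^3, so AVC = VC/q = 26 - 8q + q^2 and MC = dTC/dq = 26 - 16q + 3q^2.
AVC is minimized where dAVC/dq = -8 + 2q = 0, at q = 4; min AVC = 26 - 8·4 + 4^2 = $10.
Since P = $6 < min AVC = $10, price fails to cover variable cost at any output.
Best response: produce nothing and absorb the $555 fixed cost.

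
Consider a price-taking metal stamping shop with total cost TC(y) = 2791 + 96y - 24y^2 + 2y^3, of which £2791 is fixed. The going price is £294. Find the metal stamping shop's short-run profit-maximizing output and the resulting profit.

AVC = 96 - 24y + 2y^2 has its minimum £24 at y = 6; price £294 clears that bar, so the firm operates.
MC = 96 - 48y + 6y^2. Setting P = MC and taking the root on the rising branch gives y* = 11.
TR = 294·11 = 3234. TC = 2791 + 814 = 3605. Profit = 3234 − 3605 = -£371.
Shutting down would mean losing the fixed cost of £2791, so operating at a loss of £371 is better by £2420.

Profit = -£371 at y = 11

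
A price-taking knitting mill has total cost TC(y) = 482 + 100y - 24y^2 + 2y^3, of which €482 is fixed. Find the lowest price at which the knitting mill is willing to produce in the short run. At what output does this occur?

The firm shuts down when price falls below the minimum of average variable cost. AVC = VC/y = 100 - 24y + 2y^2.
dAVC/dy = -24 + 4y = 0 gives y = 6. min AVC = 100 - 24·6 + 2·6^2 = 28.
The firm shuts down for any P below €28.

€28 per unit, at y = 6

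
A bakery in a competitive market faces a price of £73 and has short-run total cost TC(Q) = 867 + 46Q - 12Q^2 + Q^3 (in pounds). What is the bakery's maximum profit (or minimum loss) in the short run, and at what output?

Profit = -£381 at Q = 9

AVC = 46 - 12Q + Q^2 has its minimum £10 at Q = 6; price £73 clears that bar, so the firm operates.
With MC = 46 - 24Q + 3Q^2, P = MC on the upward-sloping part at Q* = 9.
TR = 73·9 = 657. TC = 867 + 171 = 1038. Profit = 657 − 1038 = -£381.
That loss of £381 beats the £867 the firm would lose by shutting down; producing recovers £486 of fixed cost.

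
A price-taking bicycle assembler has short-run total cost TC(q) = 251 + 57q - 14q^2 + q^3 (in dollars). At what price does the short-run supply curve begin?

$8 per unit

The firm shuts down when price falls below the minimum of average variable cost. AVC = VC/q = 57 - 14q + q^2.
At the minimum of AVC, MC = AVC. MC = 57 - 28q + 3q^2; setting MC = AVC gives 2q^2 - 14q = 0, so q = 7. min AVC = 8.
The firm shuts down for any P below $8.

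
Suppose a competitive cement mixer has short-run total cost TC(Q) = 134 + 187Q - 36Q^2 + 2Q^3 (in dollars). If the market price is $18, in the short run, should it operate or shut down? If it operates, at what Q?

From TC, MC = TC'(Q) = 187 - 72Q + 6Q^2 and AVC = VC/Q = 187 - 36Q + 2Q^2.
AVC hits its minimum where MC = AVC, at Q = 9, giving min AVC = 187 - 36·9 + 2·9^2 = $25.
With P < min AVC ($18 < $25), every unit sold adds to the loss.
Best response: produce nothing and absorb the $134 fixed cost.

Shut down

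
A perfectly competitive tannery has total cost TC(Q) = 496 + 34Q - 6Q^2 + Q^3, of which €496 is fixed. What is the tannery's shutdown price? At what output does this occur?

Short-run supply begins at min AVC. From VC = 34Q - 6Q^2 + Q^3, AVC = 34 - 6Q + Q^2.
dAVC/dQ = -6 + 2Q = 0 gives Q = 3. min AVC = 34 - 6·3 + 3^2 = 25.
For P < €25 the firm produces nothing.

€25 per unit, at Q = 3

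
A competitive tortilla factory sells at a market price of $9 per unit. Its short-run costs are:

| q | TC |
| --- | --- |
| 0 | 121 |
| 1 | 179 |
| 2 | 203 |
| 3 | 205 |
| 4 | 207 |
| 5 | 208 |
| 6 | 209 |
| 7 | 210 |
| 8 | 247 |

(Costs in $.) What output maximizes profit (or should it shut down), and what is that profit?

Tabulate TR − TC: q=0: -121; q=1: -170; q=2: -185; q=3: -178; q=4: -171; q=5: -163; q=6: -155; q=7: -147; q=8: -175.
Profit is highest at q = 0. Equivalently, the lowest AVC in the table is 89/7 ≈ $12.71 at q = 7, and P = $9 falls below it — price never covers variable cost, so the firm shuts down and loses only its fixed cost.

q = 0 (shut down); profit = -$121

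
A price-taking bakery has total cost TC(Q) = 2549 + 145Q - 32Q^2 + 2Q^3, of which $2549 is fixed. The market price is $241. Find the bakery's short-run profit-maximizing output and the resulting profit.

AVC = 145 - 32Q + 2Q^2 has its minimum $17 at Q = 8; price $241 clears that bar, so the firm operates.
With MC = 145 - 64Q + 6Q^2, P = MC on the upward-sloping part at Q* = 12.
TR = 241·12 = 2892. TC = 2549 + 588 = 3137. Profit = 2892 − 3137 = -$245.
By producing, the firm covers all variable cost plus $2304 of fixed cost; shutting down would lose the full $2549.

Profit = -$245 at Q = 12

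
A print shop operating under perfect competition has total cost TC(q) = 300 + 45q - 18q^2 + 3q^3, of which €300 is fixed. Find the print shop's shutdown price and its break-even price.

Shutdown price = min AVC. AVC = 45 - 18q + 3q^2, with vertex at q = 3 and minimum €18.
ATC = 300/q + 45 - 18q + 3q^2. Setting dATC/dq = −300/q^2 − 18 + 6q = 0 gives q = 5 (since 6·5^3 − 18·5^2 = 300).
min ATC = 300/5 + 45 − 18·5 + 3·5^2 = €90. That is the break-even price.
For €18 ≤ P < €90 the firm produces at a loss; below €18 it shuts down.

Shutdown price = €18; break-even price = €90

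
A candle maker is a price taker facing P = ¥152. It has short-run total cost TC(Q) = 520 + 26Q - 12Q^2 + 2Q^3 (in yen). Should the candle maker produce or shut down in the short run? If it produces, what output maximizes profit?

Produce at Q = 7

Strip out fixed cost: VC = 26Q - 12Q^2 + 2Q^3. Then AVC = 26 - 12Q + 2Q^2 and MC = 26 - 24Q + 6Q^2.
AVC hits its minimum where MC = AVC, at Q = 3, giving min AVC = 26 - 12·3 + 2·3^2 = ¥8.
P = ¥152 exceeds min AVC = ¥8, so the firm stays open.
Solving P = MC: -126 - 24Q + 6Q^2 = 0 ⇒ Q = -3 or 7. On the upward-sloping branch, Q* = 7.
Check: AVC at Q = 7 is ¥40 ≤ P, so revenue covers variable cost.
Profit = P·Q − TC = 152·7 − 800 = ¥264.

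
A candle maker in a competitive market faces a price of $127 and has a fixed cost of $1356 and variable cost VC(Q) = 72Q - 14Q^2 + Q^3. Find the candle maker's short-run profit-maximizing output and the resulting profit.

AVC = 72 - 14Q + Q^2; min AVC = $23 at Q = 7. Since P = $127 ≥ min AVC, the firm produces.
With MC = 72 - 28Q + 3Q^2, P = MC on the upward-sloping part at Q* = 11.
TR = 127·11 = 1397. TC = 1356 + 429 = 1785. Profit = 1397 − 1785 = -$388.
Shutting down would mean losing the fixed cost of $1356, so operating at a loss of $388 is better by $968.

Profit = -$388 at Q = 11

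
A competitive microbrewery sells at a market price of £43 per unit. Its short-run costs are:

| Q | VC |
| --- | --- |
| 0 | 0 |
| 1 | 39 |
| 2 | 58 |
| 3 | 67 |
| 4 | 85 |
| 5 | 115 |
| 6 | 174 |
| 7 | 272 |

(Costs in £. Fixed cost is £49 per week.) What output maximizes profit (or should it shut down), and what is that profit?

Q = 5; profit = £51

Compute π = P·Q − TC at each output: Q=0: -49; Q=1: -45; Q=2: -21; Q=3: 13; Q=4: 38; Q=5: 51; Q=6: 35; Q=7: -20.
Profit is maximized at Q = 5. AVC there is 115/5 = £23 ≤ P, so producing beats shutting down (which would give -£49).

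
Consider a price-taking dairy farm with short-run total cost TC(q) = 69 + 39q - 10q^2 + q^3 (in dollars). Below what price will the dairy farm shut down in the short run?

$14 per unit

Short-run supply begins at min AVC. From VC = 39q - 10q^2 + q^3, AVC = 39 - 10q + q^2.
At the minimum of AVC, MC = AVC. MC = 39 - 20q + 3q^2; setting MC = AVC gives 2q^2 - 10q = 0, so q = 5. min AVC = 14.
So the shutdown price is $14.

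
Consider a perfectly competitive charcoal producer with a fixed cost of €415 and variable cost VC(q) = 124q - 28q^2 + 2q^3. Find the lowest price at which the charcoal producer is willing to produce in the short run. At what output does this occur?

€26 per unit, at q = 7

The firm shuts down when price falls below the minimum of average variable cost. AVC = VC/q = 124 - 28q + 2q^2.
dAVC/dq = -28 + 4q = 0 gives q = 7. min AVC = 124 - 28·7 + 2·7^2 = 26.
The firm shuts down for any P below €26.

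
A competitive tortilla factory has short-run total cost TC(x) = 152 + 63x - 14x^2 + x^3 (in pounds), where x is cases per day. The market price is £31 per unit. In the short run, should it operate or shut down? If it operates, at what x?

Strip out fixed cost: VC = 63x - 14x^2 + x^3. Then AVC = 63 - 14x + x^2 and MC = 63 - 28x + 3x^2.
AVC is minimized where dAVC/dx = -14 + 2x = 0, at x = 7; min AVC = 63 - 14·7 + 7^2 = £14.
Since P = £31 ≥ min AVC = £14, price covers variable cost and the firm should produce.
P = MC gives 32 - 28x + 3x^2 = 0, with roots 4/3 and 8. Take the larger (rising MC): x* = 8.
Check: AVC at x = 8 is £15 ≤ P, so revenue covers variable cost.
Profit = P·x − TC = 31·8 − 272 = -£24, a loss, but smaller than the £152 fixed cost the firm would lose by shutting down.

Produce at x = 8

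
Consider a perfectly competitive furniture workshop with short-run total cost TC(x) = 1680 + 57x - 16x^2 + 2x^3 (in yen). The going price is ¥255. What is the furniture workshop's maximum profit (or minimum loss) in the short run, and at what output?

Profit = -¥60 at x = 9

AVC = 57 - 16x + 2x^2; min AVC = ¥25 at x = 4. Since P = ¥255 ≥ min AVC, the firm produces.
With MC = 57 - 32x + 6x^2, P = MC on the upward-sloping part at x* = 9.
TR = 255·9 = 2295. TC = 1680 + 675 = 2355. Profit = 2295 − 2355 = -¥60.
Shutting down would mean losing the fixed cost of ¥1680, so operating at a loss of ¥60 is better by ¥1620.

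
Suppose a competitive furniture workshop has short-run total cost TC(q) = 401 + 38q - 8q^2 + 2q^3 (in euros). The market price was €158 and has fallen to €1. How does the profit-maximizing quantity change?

Output falls from 6 to 0 (the firm shuts down)

MC = 38 - 16q + 6q^2; the shutdown threshold is min AVC = €30 (at q = 2).
At P = €158 ≥ min AVC, set P = MC on the rising branch: q = 6.
At P = €1 < min AVC = €30, price no longer covers variable cost at any output, so the firm shuts down: q = 0.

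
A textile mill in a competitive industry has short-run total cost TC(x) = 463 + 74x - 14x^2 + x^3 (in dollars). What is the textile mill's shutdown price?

The firm shuts down when price falls below the minimum of average variable cost. AVC = VC/x = 74 - 14x + x^2.
At the minimum of AVC, MC = AVC. MC = 74 - 28x + 3x^2; setting MC = AVC gives 2x^2 - 14x = 0, so x = 7. min AVC = 25.
The firm shuts down for any P below $25.

$25 per unit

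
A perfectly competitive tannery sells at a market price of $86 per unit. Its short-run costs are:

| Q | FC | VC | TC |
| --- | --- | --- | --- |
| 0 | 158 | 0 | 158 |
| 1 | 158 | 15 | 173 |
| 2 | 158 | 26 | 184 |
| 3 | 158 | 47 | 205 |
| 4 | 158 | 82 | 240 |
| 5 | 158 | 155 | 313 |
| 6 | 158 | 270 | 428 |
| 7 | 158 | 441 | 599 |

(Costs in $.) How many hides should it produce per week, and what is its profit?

Tabulate TR − TC: Q=0: -158; Q=1: -87; Q=2: -12; Q=3: 53; Q=4: 104; Q=5: 117; Q=6: 88; Q=7: 3.
Profit is maximized at Q = 5. AVC there is 155/5 = $31 ≤ P, so producing beats shutting down (which would give -$158).

Q = 5; profit = $117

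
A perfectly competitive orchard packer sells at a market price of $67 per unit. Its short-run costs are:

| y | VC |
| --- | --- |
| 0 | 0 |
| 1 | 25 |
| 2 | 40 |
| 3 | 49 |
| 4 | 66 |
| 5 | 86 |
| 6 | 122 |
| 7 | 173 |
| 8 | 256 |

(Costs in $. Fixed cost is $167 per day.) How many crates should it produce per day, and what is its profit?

y = 7; profit = $129

Tabulate TR − TC: y=0: -167; y=1: -125; y=2: -73; y=3: -15; y=4: 35; y=5: 82; y=6: 113; y=7: 129; y=8: 113.
Profit is maximized at y = 7. AVC there is 173/7 = $24.71 ≤ P, so producing beats shutting down (which would give -$167).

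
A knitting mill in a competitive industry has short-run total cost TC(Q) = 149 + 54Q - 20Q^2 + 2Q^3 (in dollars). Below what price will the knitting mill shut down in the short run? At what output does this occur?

$4 per unit, at Q = 5

The firm shuts down when price falls below the minimum of average variable cost. AVC = VC/Q = 54 - 20Q + 2Q^2.
dAVC/dQ = -20 + 4Q = 0 gives Q = 5. min AVC = 54 - 20·5 + 2·5^2 = 4.
So the shutdown price is $4.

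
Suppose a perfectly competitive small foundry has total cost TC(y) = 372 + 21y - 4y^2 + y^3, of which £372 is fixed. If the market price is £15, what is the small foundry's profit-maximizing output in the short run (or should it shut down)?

Shut down

From TC, MC = TC'(y) = 21 - 8y + 3y^2 and AVC = VC/y = 21 - 4y + y^2.
AVC is minimized where dAVC/dy = -4 + 2y = 0, at y = 2; min AVC = 21 - 4·2 + 2^2 = £17.
Since P = £15 < min AVC = £17, price fails to cover variable cost at any output.
Best response: produce nothing and absorb the £372 fixed cost.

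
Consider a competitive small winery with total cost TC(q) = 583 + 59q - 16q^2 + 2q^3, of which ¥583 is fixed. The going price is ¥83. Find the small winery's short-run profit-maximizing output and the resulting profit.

Profit = -¥295 at q = 6

AVC = 59 - 16q + 2q^2; min AVC = ¥27 at q = 4. Since P = ¥83 ≥ min AVC, the firm produces.
With MC = 59 - 32q + 6q^2, P = MC on the upward-sloping part at q* = 6.
TR = 83·6 = 498. TC = 583 + 210 = 793. Profit = 498 − 793 = -¥295.
That loss of ¥295 beats the ¥583 the firm would lose by shutting down; producing recovers ¥288 of fixed cost.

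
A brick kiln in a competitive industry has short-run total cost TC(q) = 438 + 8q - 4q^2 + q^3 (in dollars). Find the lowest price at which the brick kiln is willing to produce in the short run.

The firm shuts down when price falls below the minimum of average variable cost. AVC = VC/q = 8 - 4q + q^2.
At the minimum of AVC, MC = AVC. MC = 8 - 8q + 3q^2; setting MC = AVC gives 2q^2 - 4q = 0, so q = 2. min AVC = 4.
So the shutdown price is $4.

$4 per unit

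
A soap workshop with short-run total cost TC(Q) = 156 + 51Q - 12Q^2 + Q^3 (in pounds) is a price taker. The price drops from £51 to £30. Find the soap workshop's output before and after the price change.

AVC = 51 - 12Q + Q^2, minimized at Q = 6 where min AVC = £15. MC = 51 - 24Q + 3Q^2.
At P = £51 ≥ min AVC, set P = MC on the rising branch: Q = 8.
At P = £30 ≥ min AVC, set P = MC: Q = 7. The firm stays open but cuts output.

Output falls from 8 to 7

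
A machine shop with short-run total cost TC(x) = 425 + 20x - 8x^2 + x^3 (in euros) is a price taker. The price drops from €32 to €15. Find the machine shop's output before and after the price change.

Output falls from 6 to 5

AVC = 20 - 8x + x^2, minimized at x = 4 where min AVC = €4. MC = 20 - 16x + 3x^2.
With P = €32 above the shutdown price, P = MC gives x = 6.
At P = €15 ≥ min AVC, set P = MC: x = 5. The firm stays open but cuts output.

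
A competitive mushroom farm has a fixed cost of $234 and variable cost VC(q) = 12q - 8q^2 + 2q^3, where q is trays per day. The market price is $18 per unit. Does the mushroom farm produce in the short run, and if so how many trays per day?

Produce at q = 3

From TC, MC = TC'(q) = 12 - 16q + 6q^2 and AVC = VC/q = 12 - 8q + 2q^2.
AVC hits its minimum where MC = AVC, at q = 2, giving min AVC = 12 - 8·2 + 2·2^2 = $4.
Since P = $18 ≥ min AVC = $4, price covers variable cost and the firm should produce.
Set P = MC: 18 = 12 - 16q + 6q^2 → -6 - 16q + 6q^2 = 0. The roots are q = -1/3 and q = 3; the profit-maximizing output is on the rising part of MC, so q* = 3.
Check: AVC at q = 3 is $6 ≤ P, so revenue covers variable cost.
Profit = P·q − TC = 18·3 − 252 = -$198, a loss, but smaller than the $234 fixed cost the firm would lose by shutting down.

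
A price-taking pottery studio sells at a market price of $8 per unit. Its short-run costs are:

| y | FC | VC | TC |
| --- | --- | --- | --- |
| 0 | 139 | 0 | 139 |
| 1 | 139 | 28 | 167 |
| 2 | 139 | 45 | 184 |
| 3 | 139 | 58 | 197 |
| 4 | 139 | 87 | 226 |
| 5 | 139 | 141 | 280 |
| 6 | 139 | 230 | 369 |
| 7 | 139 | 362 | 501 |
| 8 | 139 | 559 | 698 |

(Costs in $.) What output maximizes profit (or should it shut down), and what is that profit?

y = 0 (shut down); profit = -$139

Compute π = P·y − TC at each output: y=0: -139; y=1: -159; y=2: -168; y=3: -173; y=4: -194; y=5: -240; y=6: -321; y=7: -445; y=8: -634.
Profit is highest at y = 0. Equivalently, the lowest AVC in the table is 58/3 ≈ $19.33 at y = 3, and P = $8 falls below it — price never covers variable cost, so the firm shuts down and loses only its fixed cost.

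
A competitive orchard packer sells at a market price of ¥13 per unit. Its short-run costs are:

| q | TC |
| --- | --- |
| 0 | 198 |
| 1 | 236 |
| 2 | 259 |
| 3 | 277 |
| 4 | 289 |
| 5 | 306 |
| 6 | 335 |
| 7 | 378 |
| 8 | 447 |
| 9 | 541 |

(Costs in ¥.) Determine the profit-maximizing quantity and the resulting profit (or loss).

q = 0 (shut down); profit = -¥198

Profit at each row (π = 13q − TC): q=0: -198; q=1: -223; q=2: -233; q=3: -238; q=4: -237; q=5: -241; q=6: -257; q=7: -287; q=8: -343; q=9: -424.
Profit is highest at q = 0. Equivalently, the lowest AVC in the table is 108/5 ≈ ¥21.60 at q = 5, and P = ¥13 falls below it — price never covers variable cost, so the firm shuts down and loses only its fixed cost.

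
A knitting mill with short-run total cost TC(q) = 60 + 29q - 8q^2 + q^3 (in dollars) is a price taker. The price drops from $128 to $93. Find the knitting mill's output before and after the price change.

MC = 29 - 16q + 3q^2; the shutdown threshold is min AVC = $13 (at q = 4).
At P = $128 ≥ min AVC, set P = MC on the rising branch: q = 9.
At P = $93 ≥ min AVC, set P = MC: q = 8. The firm stays open but cuts output.

Output falls from 9 to 8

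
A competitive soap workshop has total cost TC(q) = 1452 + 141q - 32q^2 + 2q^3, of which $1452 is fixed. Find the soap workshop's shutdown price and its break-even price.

AVC = 141 - 32q + 2q^2; minimized at q = 8, giving min AVC = $13. That is the shutdown price.
ATC = 1452/q + 141 - 32q + 2q^2. Setting dATC/dq = −1452/q^2 − 32 + 4q = 0 gives q = 11 (since 4·11^3 − 32·11^2 = 1452).
min ATC = 1452/11 + 141 − 32·11 + 2·11^2 = $163. That is the break-even price.
Between these two prices the firm operates at a loss; above $163 it earns a profit.

Shutdown price = $13; break-even price = $163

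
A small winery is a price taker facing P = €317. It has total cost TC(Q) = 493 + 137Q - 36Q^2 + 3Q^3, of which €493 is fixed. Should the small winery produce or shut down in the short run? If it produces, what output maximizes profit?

Strip out fixed cost: VC = 137Q - 36Q^2 + 3Q^3. Then AVC = 137 - 36Q + 3Q^2 and MC = 137 - 72Q + 9Q^2.
AVC hits its minimum where MC = AVC, at Q = 6, giving min AVC = 137 - 36·6 + 3·6^2 = €29.
Because €317 ≥ €29, revenue can cover variable cost; the firm operates.
Solving P = MC: -180 - 72Q + 9Q^2 = 0 ⇒ Q = -2 or 10. On the upward-sloping branch, Q* = 10.
Check: AVC at Q = 10 is €77 ≤ P, so revenue covers variable cost.
Profit = P·Q − TC = 317·10 − 1263 = €1907.

Produce at Q = 10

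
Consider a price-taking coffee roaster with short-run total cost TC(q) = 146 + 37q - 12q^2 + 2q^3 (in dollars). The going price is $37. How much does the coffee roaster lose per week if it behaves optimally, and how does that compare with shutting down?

AVC = 37 - 12q + 2q^2; min AVC = $19 at q = 3. Since P = $37 ≥ min AVC, the firm produces.
MC = 37 - 24q + 6q^2. Setting P = MC and taking the root on the rising branch gives q* = 4.
TR = 37·4 = 148. TC = 146 + 84 = 230. Profit = 148 − 230 = -$82.
Shutting down would mean losing the fixed cost of $146, so operating at a loss of $82 is better by $64.

Profit = -$82 at q = 4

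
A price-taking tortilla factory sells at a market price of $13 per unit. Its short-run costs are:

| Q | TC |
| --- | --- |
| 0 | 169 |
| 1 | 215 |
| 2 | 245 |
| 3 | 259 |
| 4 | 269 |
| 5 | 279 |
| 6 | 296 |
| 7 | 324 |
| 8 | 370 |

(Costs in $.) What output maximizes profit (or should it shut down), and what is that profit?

Tabulate TR − TC: Q=0: -169; Q=1: -202; Q=2: -219; Q=3: -220; Q=4: -217; Q=5: -214; Q=6: -218; Q=7: -233; Q=8: -266.
Profit is highest at Q = 0. Equivalently, the lowest AVC in the table is 127/6 ≈ $21.17 at Q = 6, and P = $13 falls below it — price never covers variable cost, so the firm shuts down and loses only its fixed cost.

Q = 0 (shut down); profit = -$169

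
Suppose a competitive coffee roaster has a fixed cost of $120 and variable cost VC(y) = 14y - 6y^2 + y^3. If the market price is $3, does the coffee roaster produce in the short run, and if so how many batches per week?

From TC, MC = TC'(y) = 14 - 12y + 3y^2 and AVC = VC/y = 14 - 6y + y^2.
The AVC parabola has its vertex at y = 6/2 = 3, where AVC = 14 - 6·3 + 3^2 = $5.
Since P = $3 < min AVC = $5, price fails to cover variable cost at any output.
The firm minimizes its loss by shutting down and losing only its fixed cost of $120.

Shut down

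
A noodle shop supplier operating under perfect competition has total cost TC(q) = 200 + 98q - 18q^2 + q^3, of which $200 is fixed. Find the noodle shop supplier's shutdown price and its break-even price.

Shutdown price = $17; break-even price = $38

Shutdown price = min AVC. AVC = 98 - 18q + q^2, with vertex at q = 9 and minimum $17.
ATC = 200/q + 98 - 18q + q^2. Setting dATC/dq = −200/q^2 − 18 + 2q = 0 gives q = 10 (since 2·10^3 − 18·10^2 = 200).
min ATC = 200/10 + 98 − 18·10 + 10^2 = $38. That is the break-even price.
For $17 ≤ P < $38 the firm produces at a loss; below $17 it shuts down.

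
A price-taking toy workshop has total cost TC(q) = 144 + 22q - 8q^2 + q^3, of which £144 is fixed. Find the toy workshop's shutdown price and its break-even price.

Shutdown price = £6; break-even price = £34

AVC = 22 - 8q + q^2; minimized at q = 4, giving min AVC = £6. That is the shutdown price.
ATC = 144/q + 22 - 8q + q^2. Setting dATC/dq = −144/q^2 − 8 + 2q = 0 gives q = 6 (since 2·6^3 − 8·6^2 = 144).
min ATC = 144/6 + 22 − 8·6 + 6^2 = £34. That is the break-even price.
Between these two prices the firm operates at a loss; above £34 it earns a profit.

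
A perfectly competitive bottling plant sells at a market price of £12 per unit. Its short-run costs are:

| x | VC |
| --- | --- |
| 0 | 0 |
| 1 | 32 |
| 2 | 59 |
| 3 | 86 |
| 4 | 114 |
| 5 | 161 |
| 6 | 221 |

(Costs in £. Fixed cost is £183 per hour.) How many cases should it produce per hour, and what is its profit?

x = 0 (shut down); profit = -£183

Compute π = P·x − TC at each output: x=0: -183; x=1: -203; x=2: -218; x=3: -233; x=4: -249; x=5: -284; x=6: -332.
Profit is highest at x = 0. Equivalently, the lowest AVC in the table is 114/4 ≈ £28.50 at x = 4, and P = £12 falls below it — price never covers variable cost, so the firm shuts down and loses only its fixed cost.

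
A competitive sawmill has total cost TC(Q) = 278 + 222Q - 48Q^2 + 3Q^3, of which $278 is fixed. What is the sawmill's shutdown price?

$30 per unit

The shutdown price is the minimum of AVC. VC = 222Q - 48Q^2 + 3Q^3, so AVC = 222 - 48Q + 3Q^2.
At the minimum of AVC, MC = AVC. MC = 222 - 96Q + 9Q^2; setting MC = AVC gives 6Q^2 - 48Q = 0, so Q = 8. min AVC = 30.
For P < $30 the firm produces nothing.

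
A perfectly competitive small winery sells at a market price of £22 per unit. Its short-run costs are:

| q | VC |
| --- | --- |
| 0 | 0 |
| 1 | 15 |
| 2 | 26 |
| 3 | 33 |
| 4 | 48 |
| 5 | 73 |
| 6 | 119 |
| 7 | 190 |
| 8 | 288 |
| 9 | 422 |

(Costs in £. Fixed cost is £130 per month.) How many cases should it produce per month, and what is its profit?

Tabulate TR − TC: q=0: -130; q=1: -123; q=2: -112; q=3: -97; q=4: -90; q=5: -93; q=6: -117; q=7: -166; q=8: -242; q=9: -354.
Profit is maximized at q = 4. AVC there is 48/4 = £12 ≤ P, so producing beats shutting down (which would give -£130).

q = 4; profit = -£90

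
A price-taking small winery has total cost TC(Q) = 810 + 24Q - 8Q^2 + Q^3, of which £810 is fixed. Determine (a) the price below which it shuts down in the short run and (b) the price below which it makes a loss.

Shutdown price = min AVC. AVC = 24 - 8Q + Q^2, with vertex at Q = 4 and minimum £8.
ATC = 810/Q + 24 - 8Q + Q^2. Setting dATC/dQ = −810/Q^2 − 8 + 2Q = 0 gives Q = 9 (since 2·9^3 − 8·9^2 = 810).
min ATC = 810/9 + 24 − 8·9 + 9^2 = £123. That is the break-even price.
For £8 ≤ P < £123 the firm produces at a loss; below £8 it shuts down.

Shutdown price = £8; break-even price = £123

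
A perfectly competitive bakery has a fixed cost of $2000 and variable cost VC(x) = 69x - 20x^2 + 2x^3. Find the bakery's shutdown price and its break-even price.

Shutdown price = min AVC. AVC = 69 - 20x + 2x^2, with vertex at x = 5 and minimum $19.
ATC = 2000/x + 69 - 20x + 2x^2. Setting dATC/dx = −2000/x^2 − 20 + 4x = 0 gives x = 10 (since 4·10^3 − 20·10^2 = 2000).
min ATC = 2000/10 + 69 − 20·10 + 2·10^2 = $269. That is the break-even price.
Between these two prices the firm operates at a loss; above $269 it earns a profit.

Shutdown price = $19; break-even price = $269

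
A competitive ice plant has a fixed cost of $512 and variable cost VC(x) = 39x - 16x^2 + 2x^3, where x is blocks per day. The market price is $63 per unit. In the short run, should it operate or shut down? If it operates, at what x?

Variable cost is VC = 39x - 16x^2 + 2x^3, so AVC = VC/x = 39 - 16x + 2x^2 and MC = dTC/dx = 39 - 32x + 6x^2.
AVC is minimized where dAVC/dx = -16 + 4x = 0, at x = 4; min AVC = 39 - 16·4 + 2·4^2 = $7.
Since P = $63 ≥ min AVC = $7, price covers variable cost and the firm should produce.
Solving P = MC: -24 - 32x + 6x^2 = 0 ⇒ x = -2/3 or 6. On the upward-sloping branch, x* = 6.
Check: AVC at x = 6 is $15 ≤ P, so revenue covers variable cost.
Profit = P·x − TC = 63·6 − 602 = -$224, a loss, but smaller than the $512 fixed cost the firm would lose by shutting down.

Produce at x = 6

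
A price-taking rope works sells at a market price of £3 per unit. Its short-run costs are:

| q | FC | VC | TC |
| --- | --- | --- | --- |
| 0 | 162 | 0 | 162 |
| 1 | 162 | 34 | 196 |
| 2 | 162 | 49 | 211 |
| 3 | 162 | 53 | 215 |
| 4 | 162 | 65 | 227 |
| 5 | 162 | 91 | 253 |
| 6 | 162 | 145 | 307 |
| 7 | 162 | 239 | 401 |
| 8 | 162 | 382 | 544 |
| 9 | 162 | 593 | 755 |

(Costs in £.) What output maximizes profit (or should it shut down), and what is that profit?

Compute π = P·q − TC at each output: q=0: -162; q=1: -193; q=2: -205; q=3: -206; q=4: -215; q=5: -238; q=6: -289; q=7: -380; q=8: -520; q=9: -728.
Profit is highest at q = 0. Equivalently, the lowest AVC in the table is 65/4 ≈ £16.25 at q = 4, and P = £3 falls below it — price never covers variable cost, so the firm shuts down and loses only its fixed cost.

q = 0 (shut down); profit = -£162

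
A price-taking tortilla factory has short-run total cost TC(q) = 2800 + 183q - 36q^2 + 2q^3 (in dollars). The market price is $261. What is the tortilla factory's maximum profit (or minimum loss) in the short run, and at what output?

Profit = -$96 at q = 13

AVC = 183 - 36q + 2q^2; min AVC = $21 at q = 9. Since P = $261 ≥ min AVC, the firm produces.
MC = 183 - 72q + 6q^2. Setting P = MC and taking the root on the rising branch gives q* = 13.
TR = 261·13 = 3393. TC = 2800 + 689 = 3489. Profit = 3393 − 3489 = -$96.
That loss of $96 beats the $2800 the firm would lose by shutting down; producing recovers $2704 of fixed cost.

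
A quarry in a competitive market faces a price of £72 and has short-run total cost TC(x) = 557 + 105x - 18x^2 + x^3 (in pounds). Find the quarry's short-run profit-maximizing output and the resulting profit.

AVC = 105 - 18x + x^2; min AVC = £24 at x = 9. Since P = £72 ≥ min AVC, the firm produces.
MC = 105 - 36x + 3x^2. Setting P = MC and taking the root on the rising branch gives x* = 11.
TR = 72·11 = 792. TC = 557 + 308 = 865. Profit = 792 − 865 = -£73.
By producing, the firm covers all variable cost plus £484 of fixed cost; shutting down would lose the full £557.

Profit = -£73 at x = 11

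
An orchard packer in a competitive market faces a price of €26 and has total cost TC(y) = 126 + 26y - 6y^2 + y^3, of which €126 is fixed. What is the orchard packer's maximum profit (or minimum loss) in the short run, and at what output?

AVC = 26 - 6y + y^2 has its minimum €17 at y = 3; price €26 clears that bar, so the firm operates.
With MC = 26 - 12y + 3y^2, P = MC on the upward-sloping part at y* = 4.
TR = 26·4 = 104. TC = 126 + 72 = 198. Profit = 104 − 198 = -€94.
That loss of €94 beats the €126 the firm would lose by shutting down; producing recovers €32 of fixed cost.

Profit = -€94 at y = 4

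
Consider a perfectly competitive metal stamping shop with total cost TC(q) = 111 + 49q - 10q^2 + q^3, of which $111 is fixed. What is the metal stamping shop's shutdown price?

$24 per unit

The shutdown price is the minimum of AVC. VC = 49q - 10q^2 + q^3, so AVC = 49 - 10q + q^2.
dAVC/dq = -10 + 2q = 0 gives q = 5. min AVC = 49 - 10·5 + 5^2 = 24.
So the shutdown price is $24.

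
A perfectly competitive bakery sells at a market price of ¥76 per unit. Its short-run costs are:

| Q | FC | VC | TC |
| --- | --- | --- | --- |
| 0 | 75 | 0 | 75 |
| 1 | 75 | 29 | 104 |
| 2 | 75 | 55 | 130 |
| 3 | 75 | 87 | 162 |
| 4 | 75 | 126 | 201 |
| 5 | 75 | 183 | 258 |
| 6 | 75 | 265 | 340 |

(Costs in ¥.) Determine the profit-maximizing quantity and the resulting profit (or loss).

Q = 5; profit = ¥122

Compute π = P·Q − TC at each output: Q=0: -75; Q=1: -28; Q=2: 22; Q=3: 66; Q=4: 103; Q=5: 122; Q=6: 116.
Profit is maximized at Q = 5. AVC there is 183/5 = ¥36.60 ≤ P, so producing beats shutting down (which would give -¥75).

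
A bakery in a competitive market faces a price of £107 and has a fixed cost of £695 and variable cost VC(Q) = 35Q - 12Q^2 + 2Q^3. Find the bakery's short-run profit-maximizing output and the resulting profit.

AVC = 35 - 12Q + 2Q^2 has its minimum £17 at Q = 3; price £107 clears that bar, so the firm operates.
MC = 35 - 24Q + 6Q^2. Setting P = MC and taking the root on the rising branch gives Q* = 6.
TR = 107·6 = 642. TC = 695 + 210 = 905. Profit = 642 − 905 = -£263.
That loss of £263 beats the £695 the firm would lose by shutting down; producing recovers £432 of fixed cost.

Profit = -£263 at Q = 6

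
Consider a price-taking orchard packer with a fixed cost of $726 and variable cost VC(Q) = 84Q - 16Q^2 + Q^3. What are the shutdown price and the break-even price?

AVC = 84 - 16Q + Q^2; minimized at Q = 8, giving min AVC = $20. That is the shutdown price.
ATC = 726/Q + 84 - 16Q + Q^2. Setting dATC/dQ = −726/Q^2 − 16 + 2Q = 0 gives Q = 11 (since 2·11^3 − 16·11^2 = 726).
min ATC = 726/11 + 84 − 16·11 + 11^2 = $95. That is the break-even price.
Between these two prices the firm operates at a loss; above $95 it earns a profit.

Shutdown price = $20; break-even price = $95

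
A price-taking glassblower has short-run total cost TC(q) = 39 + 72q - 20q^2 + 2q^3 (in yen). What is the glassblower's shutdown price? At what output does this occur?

The firm shuts down when price falls below the minimum of average variable cost. AVC = VC/q = 72 - 20q + 2q^2.
dAVC/dq = -20 + 4q = 0 gives q = 5. min AVC = 72 - 20·5 + 2·5^2 = 22.
So the shutdown price is ¥22.

¥22 per unit, at q = 5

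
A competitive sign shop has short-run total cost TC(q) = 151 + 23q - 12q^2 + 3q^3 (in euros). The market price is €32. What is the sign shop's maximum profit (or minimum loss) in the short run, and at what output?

AVC = 23 - 12q + 3q^2; min AVC = €11 at q = 2. Since P = €32 ≥ min AVC, the firm produces.
With MC = 23 - 24q + 9q^2, P = MC on the upward-sloping part at q* = 3.
TR = 32·3 = 96. TC = 151 + 42 = 193. Profit = 96 − 193 = -€97.
By producing, the firm covers all variable cost plus €54 of fixed cost; shutting down would lose the full €151.

Profit = -€97 at q = 3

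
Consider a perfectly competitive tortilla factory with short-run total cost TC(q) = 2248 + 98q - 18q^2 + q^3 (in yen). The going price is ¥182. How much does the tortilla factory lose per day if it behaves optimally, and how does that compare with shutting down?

Profit = -¥288 at q = 14

AVC = 98 - 18q + q^2; min AVC = ¥17 at q = 9. Since P = ¥182 ≥ min AVC, the firm produces.
With MC = 98 - 36q + 3q^2, P = MC on the upward-sloping part at q* = 14.
TR = 182·14 = 2548. TC = 2248 + 588 = 2836. Profit = 2548 − 2836 = -¥288.
Shutting down would mean losing the fixed cost of ¥2248, so operating at a loss of ¥288 is better by ¥1960.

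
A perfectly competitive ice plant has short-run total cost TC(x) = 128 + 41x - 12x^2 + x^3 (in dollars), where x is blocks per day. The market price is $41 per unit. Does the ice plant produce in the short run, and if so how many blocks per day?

From TC, MC = TC'(x) = 41 - 24x + 3x^2 and AVC = VC/x = 41 - 12x + x^2.
AVC is minimized where dAVC/dx = -12 + 2x = 0, at x = 6; min AVC = 41 - 12·6 + 6^2 = $5.
P = $41 exceeds min AVC = $5, so the firm stays open.
Set P = MC: 41 = 41 - 24x + 3x^2 → -24x + 3x^2 = 0. The roots are x = 0 and x = 8; the profit-maximizing output is on the rising part of MC, so x* = 8.
Check: AVC at x = 8 is $9 ≤ P, so revenue covers variable cost.
Profit = P·x − TC = 41·8 − 200 = $128.

Produce at x = 8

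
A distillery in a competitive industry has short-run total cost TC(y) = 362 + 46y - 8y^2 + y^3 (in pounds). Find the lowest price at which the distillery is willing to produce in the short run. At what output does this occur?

£30 per unit, at y = 4

The shutdown price is the minimum of AVC. VC = 46y - 8y^2 + y^3, so AVC = 46 - 8y + y^2.
dAVC/dy = -8 + 2y = 0 gives y = 4. min AVC = 46 - 8·4 + 4^2 = 30.
So the shutdown price is £30.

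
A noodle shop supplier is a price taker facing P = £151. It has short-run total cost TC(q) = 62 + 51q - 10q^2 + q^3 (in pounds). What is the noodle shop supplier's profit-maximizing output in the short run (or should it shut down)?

Variable cost is VC = 51q - 10q^2 + q^3, so AVC = VC/q = 51 - 10q + q^2 and MC = dTC/dq = 51 - 20q + 3q^2.
AVC is minimized where dAVC/dq = -10 + 2q = 0, at q = 5; min AVC = 51 - 10·5 + 5^2 = £26.
Because £151 ≥ £26, revenue can cover variable cost; the firm operates.
Set P = MC: 151 = 51 - 20q + 3q^2 → -100 - 20q + 3q^2 = 0. The roots are q = -10/3 and q = 10; the profit-maximizing output is on the rising part of MC, so q* = 10.
Check: AVC at q = 10 is £51 ≤ P, so revenue covers variable cost.
Profit = P·q − TC = 151·10 − 572 = £938.

Produce at q = 10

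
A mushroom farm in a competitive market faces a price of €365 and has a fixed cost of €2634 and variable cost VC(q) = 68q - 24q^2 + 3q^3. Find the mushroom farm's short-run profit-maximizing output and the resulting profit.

Profit = -€204 at q = 9

AVC = 68 - 24q + 3q^2 has its minimum €20 at q = 4; price €365 clears that bar, so the firm operates.
MC = 68 - 48q + 9q^2. Setting P = MC and taking the root on the rising branch gives q* = 9.
TR = 365·9 = 3285. TC = 2634 + 855 = 3489. Profit = 3285 − 3489 = -€204.
By producing, the firm covers all variable cost plus €2430 of fixed cost; shutting down would lose the full €2634.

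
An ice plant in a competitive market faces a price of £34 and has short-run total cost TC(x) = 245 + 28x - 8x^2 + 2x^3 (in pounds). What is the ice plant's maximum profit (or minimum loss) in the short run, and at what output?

AVC = 28 - 8x + 2x^2; min AVC = £20 at x = 2. Since P = £34 ≥ min AVC, the firm produces.
With MC = 28 - 16x + 6x^2, P = MC on the upward-sloping part at x* = 3.
TR = 34·3 = 102. TC = 245 + 66 = 311. Profit = 102 − 311 = -£209.
That loss of £209 beats the £245 the firm would lose by shutting down; producing recovers £36 of fixed cost.

Profit = -£209 at x = 3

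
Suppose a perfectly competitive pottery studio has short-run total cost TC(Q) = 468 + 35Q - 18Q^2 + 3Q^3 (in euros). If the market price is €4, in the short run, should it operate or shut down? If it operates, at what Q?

Shut down

Variable cost is VC = 35Q - 18Q^2 + 3Q^3, so AVC = VC/Q = 35 - 18Q + 3Q^2 and MC = dTC/dQ = 35 - 36Q + 9Q^2.
AVC is minimized where dAVC/dQ = -18 + 6Q = 0, at Q = 3; min AVC = 35 - 18·3 + 3·3^2 = €8.
P = €4 lies below min AVC = €8; no output level covers variable cost.
Best response: produce nothing and absorb the €468 fixed cost.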